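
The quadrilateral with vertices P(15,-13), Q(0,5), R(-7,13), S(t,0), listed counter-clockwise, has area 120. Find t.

-5

Write out the shoelace sum; only the two edges meeting at S involve t:
2·Area = [((-7)·0 − t·13) + (t·(-13) − 15·0)] + 110
       = -26·t + 110 = 240
⇒ t = -5.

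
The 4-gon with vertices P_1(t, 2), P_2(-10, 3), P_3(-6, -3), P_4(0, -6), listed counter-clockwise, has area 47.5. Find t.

-1

The doubled signed area Σ (x_i y_{i+1} − x_{i+1} y_i) is linear in t.
With t=0 it equals 104; the coefficient of t is 9 (from the two edges through P_1).
So 9·t + 104 = 2·47.5 = 95 ⇒ t = -1.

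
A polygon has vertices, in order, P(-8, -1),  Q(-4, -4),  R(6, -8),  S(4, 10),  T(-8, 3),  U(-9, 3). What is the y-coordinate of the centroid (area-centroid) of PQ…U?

Apply the shoelace (surveyor's) formula. First the cross-terms c_i = x_i·y_{i+1} − x_{i+1}·y_i:
  28, 56, 92, 92, 3, 33  ⇒  2A = 304, A = 152.
Then Σ (y_i + y_{i+1})·c_i = 652, so ȳ = 652 / (6·152) = 163/228.

163/228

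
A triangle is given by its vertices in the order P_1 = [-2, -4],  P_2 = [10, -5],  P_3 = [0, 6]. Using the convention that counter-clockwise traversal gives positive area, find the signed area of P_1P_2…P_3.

Apply the shoelace formula: 2A = Σ (x_i·y_{i+1} − x_{i+1}·y_i), indices taken mod 3.
Cross-terms: 50, 60, 12  ⇒  Σ = 122
Signed area = Σ/2 = 61 (positive ⇒ counter-clockwise traversal).

61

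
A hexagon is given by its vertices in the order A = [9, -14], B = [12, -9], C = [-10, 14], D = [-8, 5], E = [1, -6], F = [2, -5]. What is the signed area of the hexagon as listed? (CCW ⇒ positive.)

147

Σ = (87) + (78) + (62) + (43) + (7) + (17) = 294
Signed area = Σ/2 = 147 (positive ⇒ counter-clockwise traversal).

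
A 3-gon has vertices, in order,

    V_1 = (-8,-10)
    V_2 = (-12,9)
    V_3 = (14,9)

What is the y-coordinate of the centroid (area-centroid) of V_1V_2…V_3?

8/3

Apply Gauss's area formula. First the cross-terms c_i = x_i·y_{i+1} − x_{i+1}·y_i:
  -192, -234, -68  ⇒  2A = -494, A = -247.
Then Σ (y_i + y_{i+1})·c_i = -3952, so ȳ = -3952 / (6·(-247)) = 8/3.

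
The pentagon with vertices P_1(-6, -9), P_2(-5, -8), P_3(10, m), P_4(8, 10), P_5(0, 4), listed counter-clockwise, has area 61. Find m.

9

The doubled signed area Σ (x_i y_{i+1} − x_{i+1} y_i) is linear in m.
With m=0 it equals 239; the coefficient of m is -13 (from the two edges through P_3).
So -13·m + 239 = 2·61 = 122 ⇒ m = 9.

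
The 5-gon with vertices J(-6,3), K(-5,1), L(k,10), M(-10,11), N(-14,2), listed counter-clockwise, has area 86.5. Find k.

1

The doubled signed area Σ (x_i y_{i+1} − x_{i+1} y_i) is linear in k.
With k=0 it equals 163; the coefficient of k is 10 (from the two edges through L).
So 10·k + 163 = 2·86.5 = 173 ⇒ k = 1.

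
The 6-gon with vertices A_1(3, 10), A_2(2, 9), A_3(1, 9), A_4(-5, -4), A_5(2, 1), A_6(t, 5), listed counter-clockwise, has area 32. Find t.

1

Write out the shoelace sum; only the two edges meeting at A_6 involve t:
2·Area = [(2·5 − t·1) + (t·10 − 3·5)] + 60
       = 9·t + 55 = 64
⇒ t = 1.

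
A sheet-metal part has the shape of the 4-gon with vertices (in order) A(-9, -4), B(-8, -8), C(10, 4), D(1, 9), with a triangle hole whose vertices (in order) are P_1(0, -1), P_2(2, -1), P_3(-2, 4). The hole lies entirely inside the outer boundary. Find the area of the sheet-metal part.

Outer boundary:
Apply the shoelace (surveyor's) formula: 2A = Σ (x_i·y_{i+1} − x_{i+1}·y_i), indices taken mod 4.
A→B: (-9)(-8) − (-8)(-4) = 40
B→C: (-8)(4) − (10)(-8) = 48
C→D: (10)(9) − (1)(4) = 86
D→A: (1)(-4) − (-9)(9) = 77
Σ = 251
Area = |Σ|/2 = 125.5.
Hole:
P_1→P_2: (0)(-1) − (2)(-1) = 2
P_2→P_3: (2)(4) − (-2)(-1) = 6
P_3→P_1: (-2)(-1) − (0)(4) = 2
Σ = 10
Area = |Σ|/2 = 5.
Net area = 125.5 − 5 = 120.5.

120.5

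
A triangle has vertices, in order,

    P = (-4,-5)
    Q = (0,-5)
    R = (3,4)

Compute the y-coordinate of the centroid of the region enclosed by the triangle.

-2

Apply the shoelace (surveyor's) formula. First the cross-terms c_i = x_i·y_{i+1} − x_{i+1}·y_i:
  20, 15, 1  ⇒  2A = 36, A = 18.
Then Σ (y_i + y_{i+1})·c_i = -216, so ȳ = -216 / (6·18) = -2.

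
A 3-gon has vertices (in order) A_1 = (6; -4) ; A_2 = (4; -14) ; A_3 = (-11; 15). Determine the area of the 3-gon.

104

Apply Gauss's area formula: 2A = Σ (x_i·y_{i+1} − x_{i+1}·y_i), indices taken mod 3.
A_1→A_2: (6)(-14) − (4)(-4) = -68
A_2→A_3: (4)(15) − (-11)(-14) = -94
A_3→A_1: (-11)(-4) − (6)(15) = -46
Σ = -208
Area = |Σ|/2 = 104.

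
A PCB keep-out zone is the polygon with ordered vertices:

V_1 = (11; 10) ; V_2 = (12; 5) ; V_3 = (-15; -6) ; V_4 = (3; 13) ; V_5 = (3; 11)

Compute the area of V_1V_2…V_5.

Apply the shoelace formula: 2A = Σ (x_i·y_{i+1} − x_{i+1}·y_i), indices taken mod 5.
V_1→V_2: (11)(5) − (12)(10) = -65
V_2→V_3: (12)(-6) − (-15)(5) = 3
V_3→V_4: (-15)(13) − (3)(-6) = -177
V_4→V_5: (3)(11) − (3)(13) = -6
V_5→V_1: (3)(10) − (11)(11) = -91
Σ = -336
Area = |Σ|/2 = 168.

168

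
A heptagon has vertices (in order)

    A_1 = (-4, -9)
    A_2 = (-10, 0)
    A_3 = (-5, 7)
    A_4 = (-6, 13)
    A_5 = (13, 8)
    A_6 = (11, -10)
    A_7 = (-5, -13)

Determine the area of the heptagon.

Apply Gauss's area formula: 2A = Σ (x_i·y_{i+1} − x_{i+1}·y_i), indices taken mod 7.
Σ = (-90) + (-70) + (-23) + (-217) + (-218) + (-193) + (-7) = -818
Area = |Σ|/2 = 409.

409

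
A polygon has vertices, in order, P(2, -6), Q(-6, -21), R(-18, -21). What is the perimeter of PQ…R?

|PQ| = √((-8)² + (-15)²) = √289 = 17
|QR| = √((-12)² + (0)²) = √144 = 12
|RP| = √((20)² + (15)²) = √625 = 25
Perimeter = 17 + 12 + 25 = 54.

54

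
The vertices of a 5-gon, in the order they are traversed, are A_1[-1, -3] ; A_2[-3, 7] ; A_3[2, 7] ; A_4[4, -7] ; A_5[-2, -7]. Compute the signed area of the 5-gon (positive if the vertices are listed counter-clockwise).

Σ = (-16) + (-35) + (-42) + (-42) + (-1) = -136
Signed area = Σ/2 = -68 (negative ⇒ clockwise traversal).

-68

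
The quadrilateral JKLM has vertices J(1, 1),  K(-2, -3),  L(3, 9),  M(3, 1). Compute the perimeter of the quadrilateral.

28

|JK| = √((-3)² + (-4)²) = √25 = 5
|KL| = √((5)² + (12)²) = √169 = 13
|LM| = √((0)² + (-8)²) = √64 = 8
|MJ| = √((-2)² + (0)²) = √4 = 2
Perimeter = 5 + 13 + 8 + 2 = 28.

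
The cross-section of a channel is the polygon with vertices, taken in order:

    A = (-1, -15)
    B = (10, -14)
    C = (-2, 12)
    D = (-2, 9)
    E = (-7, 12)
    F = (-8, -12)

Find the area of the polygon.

294.5

Apply the shoelace (surveyor's) formula: 2A = Σ (x_i·y_{i+1} − x_{i+1}·y_i), indices taken mod 6.
Σ = (164) + (92) + (6) + (39) + (180) + (108) = 589
Area = |Σ|/2 = 294.5.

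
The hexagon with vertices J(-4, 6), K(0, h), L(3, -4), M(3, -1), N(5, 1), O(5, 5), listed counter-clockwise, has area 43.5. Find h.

0

The doubled signed area Σ (x_i y_{i+1} − x_{i+1} y_i) is linear in h.
With h=0 it equals 87; the coefficient of h is -7 (from the two edges through K).
So -7·h + 87 = 2·43.5 = 87 ⇒ h = 0.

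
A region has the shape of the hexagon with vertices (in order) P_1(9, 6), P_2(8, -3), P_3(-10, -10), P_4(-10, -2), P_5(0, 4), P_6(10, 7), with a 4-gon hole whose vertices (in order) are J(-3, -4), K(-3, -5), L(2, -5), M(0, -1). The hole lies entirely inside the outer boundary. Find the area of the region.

162.5

Outer boundary:
Apply the surveyor's formula: 2A = Σ (x_i·y_{i+1} − x_{i+1}·y_i), indices taken mod 6.
Cross-terms: -75, -110, -80, -40, -40, -3  ⇒  Σ = -348
Area = |Σ|/2 = 174.
Hole:
Σ = (3) + (25) + (-2) + (-3) = 23
Area = |Σ|/2 = 11.5.
Net area = 174 − 11.5 = 162.5.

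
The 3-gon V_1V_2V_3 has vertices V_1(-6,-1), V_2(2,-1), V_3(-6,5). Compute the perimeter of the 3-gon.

|V_1V_2| = √((8)² + (0)²) = √64 = 8
|V_2V_3| = √((-8)² + (6)²) = √100 = 10
|V_3V_1| = √((0)² + (-6)²) = √36 = 6
Perimeter = 8 + 10 + 6 = 24.

24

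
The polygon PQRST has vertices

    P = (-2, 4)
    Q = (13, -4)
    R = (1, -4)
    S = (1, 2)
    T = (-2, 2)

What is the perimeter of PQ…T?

40

|PQ| = √((15)² + (-8)²) = √289 = 17
|QR| = √((-12)² + (0)²) = √144 = 12
|RS| = √((0)² + (6)²) = √36 = 6
|ST| = √((-3)² + (0)²) = √9 = 3
|TP| = √((0)² + (2)²) = √4 = 2
Perimeter = 17 + 12 + 6 + 3 + 2 = 40.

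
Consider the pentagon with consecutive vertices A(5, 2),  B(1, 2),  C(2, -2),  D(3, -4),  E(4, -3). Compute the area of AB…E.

Cross-terms: 8, -6, -2, 7, 23  ⇒  Σ = 30
Area = |Σ|/2 = 15.

15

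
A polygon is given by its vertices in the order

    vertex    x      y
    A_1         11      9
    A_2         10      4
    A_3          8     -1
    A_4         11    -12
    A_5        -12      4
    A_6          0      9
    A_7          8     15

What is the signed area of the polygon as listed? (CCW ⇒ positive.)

-273

Σ = (-46) + (-42) + (-85) + (-100) + (-108) + (-72) + (-93) = -546
Signed area = Σ/2 = -273 (negative ⇒ clockwise traversal).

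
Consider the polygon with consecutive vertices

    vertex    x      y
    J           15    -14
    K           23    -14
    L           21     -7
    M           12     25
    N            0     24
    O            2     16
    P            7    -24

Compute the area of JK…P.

598

Cross-terms: 112, 133, 609, 288, -48, -160, 262  ⇒  Σ = 1196
Area = |Σ|/2 = 598.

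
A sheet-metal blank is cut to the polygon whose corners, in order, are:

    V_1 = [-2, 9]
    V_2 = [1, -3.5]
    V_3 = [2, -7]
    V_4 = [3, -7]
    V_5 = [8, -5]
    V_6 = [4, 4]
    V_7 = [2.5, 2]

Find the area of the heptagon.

Σ = (-2) + (0) + (7) + (41) + (52) + (-2) + (26.5) = 122.5
Area = |Σ|/2 = 61.25.

61.25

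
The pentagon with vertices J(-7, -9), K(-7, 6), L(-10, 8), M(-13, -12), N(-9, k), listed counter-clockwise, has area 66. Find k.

-6

Write out the shoelace sum; only the two edges meeting at N involve k:
2·Area = [((-13)·k − (-9)·(-12)) + ((-9)·(-9) − (-7)·k)] + 123
       = -6·k + 96 = 132
⇒ k = -6.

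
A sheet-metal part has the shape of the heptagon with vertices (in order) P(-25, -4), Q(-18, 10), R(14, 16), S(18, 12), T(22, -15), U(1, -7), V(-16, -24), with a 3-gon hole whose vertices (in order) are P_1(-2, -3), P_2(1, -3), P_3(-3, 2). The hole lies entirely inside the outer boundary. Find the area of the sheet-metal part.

1100

Outer boundary:
Apply the surveyor's formula: 2A = Σ (x_i·y_{i+1} − x_{i+1}·y_i), indices taken mod 7.
Σ = (-322) + (-428) + (-120) + (-534) + (-139) + (-136) + (-536) = -2215
Area = |Σ|/2 = 1107.5.
Hole:
Apply the surveyor's formula: 2A = Σ (x_i·y_{i+1} − x_{i+1}·y_i), indices taken mod 3.
P_1→P_2: (-2)(-3) − (1)(-3) = 9
P_2→P_3: (1)(2) − (-3)(-3) = -7
P_3→P_1: (-3)(-3) − (-2)(2) = 13
Σ = 15
Area = |Σ|/2 = 7.5.
Net area = 1107.5 − 7.5 = 1100.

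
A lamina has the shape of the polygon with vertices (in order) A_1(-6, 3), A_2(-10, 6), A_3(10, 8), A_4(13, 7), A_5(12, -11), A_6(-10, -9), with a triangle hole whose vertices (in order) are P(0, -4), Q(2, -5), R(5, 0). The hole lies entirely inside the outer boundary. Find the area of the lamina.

Outer boundary:
A_1→A_2: (-6)(6) − (-10)(3) = -6
A_2→A_3: (-10)(8) − (10)(6) = -140
A_3→A_4: (10)(7) − (13)(8) = -34
A_4→A_5: (13)(-11) − (12)(7) = -227
A_5→A_6: (12)(-9) − (-10)(-11) = -218
A_6→A_1: (-10)(3) − (-6)(-9) = -84
Σ = -709
Area = |Σ|/2 = 354.5.
Hole:
P→Q: (0)(-5) − (2)(-4) = 8
Q→R: (2)(0) − (5)(-5) = 25
R→P: (5)(-4) − (0)(0) = -20
Σ = 13
Area = |Σ|/2 = 6.5.
Net area = 354.5 − 6.5 = 348.

348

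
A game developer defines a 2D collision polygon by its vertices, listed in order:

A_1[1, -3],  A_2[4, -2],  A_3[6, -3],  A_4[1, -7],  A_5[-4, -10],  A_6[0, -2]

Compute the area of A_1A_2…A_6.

28.5

Σ = (10) + (0) + (-39) + (-38) + (8) + (2) = -57
Area = |Σ|/2 = 28.5.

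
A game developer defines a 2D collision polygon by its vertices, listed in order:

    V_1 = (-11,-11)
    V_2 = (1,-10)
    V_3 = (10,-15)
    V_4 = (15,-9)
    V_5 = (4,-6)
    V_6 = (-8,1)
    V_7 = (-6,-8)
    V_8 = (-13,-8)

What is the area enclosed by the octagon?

156

Cross-terms: 121, 85, 135, -54, -44, 70, -56, 55  ⇒  Σ = 312
Area = |Σ|/2 = 156.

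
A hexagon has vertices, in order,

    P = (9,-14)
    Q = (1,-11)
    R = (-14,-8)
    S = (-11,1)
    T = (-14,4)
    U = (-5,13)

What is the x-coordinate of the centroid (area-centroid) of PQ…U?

-1241/294

Apply the shoelace (surveyor's) formula. First the cross-terms c_i = x_i·y_{i+1} − x_{i+1}·y_i:
  -85, -162, -102, -30, -162, -47  ⇒  2A = -588, A = -294.
Then Σ (x_i + x_{i+1})·c_i = 7446, so x̄ = 7446 / (6·(-294)) = -1241/294.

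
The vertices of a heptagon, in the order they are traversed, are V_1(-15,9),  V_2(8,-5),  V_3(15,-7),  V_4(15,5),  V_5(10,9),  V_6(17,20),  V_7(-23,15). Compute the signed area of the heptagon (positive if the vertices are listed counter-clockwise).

Apply the shoelace formula: 2A = Σ (x_i·y_{i+1} − x_{i+1}·y_i), indices taken mod 7.
Cross-terms: 3, 19, 180, 85, 47, 715, 18  ⇒  Σ = 1067
Signed area = Σ/2 = 533.5 (positive ⇒ counter-clockwise traversal).

533.5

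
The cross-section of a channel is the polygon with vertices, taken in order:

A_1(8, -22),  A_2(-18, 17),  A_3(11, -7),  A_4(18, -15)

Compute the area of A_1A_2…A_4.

Σ = (-260) + (-61) + (-39) + (-276) = -636
Area = |Σ|/2 = 318.

318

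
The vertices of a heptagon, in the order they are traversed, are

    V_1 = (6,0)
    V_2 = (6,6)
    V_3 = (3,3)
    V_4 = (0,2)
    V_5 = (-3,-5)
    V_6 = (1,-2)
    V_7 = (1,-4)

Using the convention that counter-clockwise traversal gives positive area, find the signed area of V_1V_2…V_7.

40.5

Apply the shoelace (surveyor's) formula: 2A = Σ (x_i·y_{i+1} − x_{i+1}·y_i), indices taken mod 7.
V_1→V_2: (6)(6) − (6)(0) = 36
V_2→V_3: (6)(3) − (3)(6) = 0
V_3→V_4: (3)(2) − (0)(3) = 6
V_4→V_5: (0)(-5) − (-3)(2) = 6
V_5→V_6: (-3)(-2) − (1)(-5) = 11
V_6→V_7: (1)(-4) − (1)(-2) = -2
V_7→V_1: (1)(0) − (6)(-4) = 24
Σ = 81
Signed area = Σ/2 = 40.5 (positive ⇒ counter-clockwise traversal).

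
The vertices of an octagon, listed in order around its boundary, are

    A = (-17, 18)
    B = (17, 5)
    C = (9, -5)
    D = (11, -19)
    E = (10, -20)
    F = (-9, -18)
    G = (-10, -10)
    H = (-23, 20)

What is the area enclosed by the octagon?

Apply Gauss's area formula: 2A = Σ (x_i·y_{i+1} − x_{i+1}·y_i), indices taken mod 8.
Σ = (-391) + (-130) + (-116) + (-30) + (-360) + (-90) + (-430) + (-74) = -1621
Area = |Σ|/2 = 810.5.

810.5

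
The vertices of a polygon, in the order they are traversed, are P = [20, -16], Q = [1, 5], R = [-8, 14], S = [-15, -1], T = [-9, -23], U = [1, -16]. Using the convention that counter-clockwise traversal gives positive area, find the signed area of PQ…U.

597.5

P→Q: (20)(5) − (1)(-16) = 116
Q→R: (1)(14) − (-8)(5) = 54
R→S: (-8)(-1) − (-15)(14) = 218
S→T: (-15)(-23) − (-9)(-1) = 336
T→U: (-9)(-16) − (1)(-23) = 167
U→P: (1)(-16) − (20)(-16) = 304
Σ = 1195
Signed area = Σ/2 = 597.5 (positive ⇒ counter-clockwise traversal).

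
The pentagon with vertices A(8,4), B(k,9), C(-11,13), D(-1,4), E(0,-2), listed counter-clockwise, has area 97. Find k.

The doubled signed area Σ (x_i y_{i+1} − x_{i+1} y_i) is linear in k.
With k=0 it equals 158; the coefficient of k is 9 (from the two edges through B).
So 9·k + 158 = 2·97 = 194 ⇒ k = 4.

4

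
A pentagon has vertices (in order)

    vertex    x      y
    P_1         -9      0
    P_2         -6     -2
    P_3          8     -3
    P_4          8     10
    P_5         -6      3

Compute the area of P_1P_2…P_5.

Σ = (18) + (34) + (104) + (84) + (27) = 267
Area = |Σ|/2 = 133.5.

133.5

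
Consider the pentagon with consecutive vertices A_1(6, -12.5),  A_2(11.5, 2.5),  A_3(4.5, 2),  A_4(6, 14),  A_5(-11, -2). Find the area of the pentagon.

256.5

Apply Gauss's area formula: 2A = Σ (x_i·y_{i+1} − x_{i+1}·y_i), indices taken mod 5.
Σ = (158.75) + (11.75) + (51) + (142) + (149.5) = 513
Area = |Σ|/2 = 256.5.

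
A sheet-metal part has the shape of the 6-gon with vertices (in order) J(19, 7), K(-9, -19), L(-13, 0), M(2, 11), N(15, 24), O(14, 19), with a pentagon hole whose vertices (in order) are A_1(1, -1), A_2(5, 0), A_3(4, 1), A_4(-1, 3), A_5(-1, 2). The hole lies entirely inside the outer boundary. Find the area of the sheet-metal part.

Outer boundary:
Apply the shoelace formula: 2A = Σ (x_i·y_{i+1} − x_{i+1}·y_i), indices taken mod 6.
Cross-terms: -298, -247, -143, -117, -51, -263  ⇒  Σ = -1119
Area = |Σ|/2 = 559.5.
Hole:
Apply Gauss's area formula: 2A = Σ (x_i·y_{i+1} − x_{i+1}·y_i), indices taken mod 5.
Σ = (5) + (5) + (13) + (1) + (-1) = 23
Area = |Σ|/2 = 11.5.
Net area = 559.5 − 11.5 = 548.

548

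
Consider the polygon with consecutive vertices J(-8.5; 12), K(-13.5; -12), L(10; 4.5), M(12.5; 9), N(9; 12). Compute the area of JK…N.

Apply Gauss's area formula: 2A = Σ (x_i·y_{i+1} − x_{i+1}·y_i), indices taken mod 5.
Cross-terms: 264, 59.25, 33.75, 69, 210  ⇒  Σ = 636
Area = |Σ|/2 = 318.

318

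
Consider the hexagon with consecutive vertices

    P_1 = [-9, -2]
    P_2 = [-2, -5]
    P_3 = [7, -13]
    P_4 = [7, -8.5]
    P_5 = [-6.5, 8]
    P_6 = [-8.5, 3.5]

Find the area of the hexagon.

114

Cross-terms: 41, 61, 31.5, 0.75, 45.25, 48.5  ⇒  Σ = 228
Area = |Σ|/2 = 114.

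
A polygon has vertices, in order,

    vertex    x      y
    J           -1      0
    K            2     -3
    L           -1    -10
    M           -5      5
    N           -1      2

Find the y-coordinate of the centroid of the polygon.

-89/39

Apply the shoelace formula. First the cross-terms c_i = x_i·y_{i+1} − x_{i+1}·y_i:
  3, -23, -55, -5, 2  ⇒  2A = -78, A = -39.
Then Σ (y_i + y_{i+1})·c_i = 534, so ȳ = 534 / (6·(-39)) = -89/39.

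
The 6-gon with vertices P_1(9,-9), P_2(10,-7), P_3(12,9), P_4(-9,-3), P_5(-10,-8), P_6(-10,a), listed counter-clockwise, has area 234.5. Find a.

The doubled signed area Σ (x_i y_{i+1} − x_{i+1} y_i) is linear in a.
With a=0 it equals 298; the coefficient of a is -19 (from the two edges through P_6).
So -19·a + 298 = 2·234.5 = 469 ⇒ a = -9.

-9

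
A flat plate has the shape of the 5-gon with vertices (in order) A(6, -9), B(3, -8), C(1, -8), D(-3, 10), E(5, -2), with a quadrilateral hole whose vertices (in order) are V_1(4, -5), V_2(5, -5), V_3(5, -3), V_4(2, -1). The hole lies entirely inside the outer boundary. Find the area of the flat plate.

59

Outer boundary:
Apply the surveyor's formula: 2A = Σ (x_i·y_{i+1} − x_{i+1}·y_i), indices taken mod 5.
Cross-terms: -21, -16, -14, -44, -33  ⇒  Σ = -128
Area = |Σ|/2 = 64.
Hole:
Apply the shoelace (surveyor's) formula: 2A = Σ (x_i·y_{i+1} − x_{i+1}·y_i), indices taken mod 4.
V_1→V_2: (4)(-5) − (5)(-5) = 5
V_2→V_3: (5)(-3) − (5)(-5) = 10
V_3→V_4: (5)(-1) − (2)(-3) = 1
V_4→V_1: (2)(-5) − (4)(-1) = -6
Σ = 10
Area = |Σ|/2 = 5.
Net area = 64 − 5 = 59.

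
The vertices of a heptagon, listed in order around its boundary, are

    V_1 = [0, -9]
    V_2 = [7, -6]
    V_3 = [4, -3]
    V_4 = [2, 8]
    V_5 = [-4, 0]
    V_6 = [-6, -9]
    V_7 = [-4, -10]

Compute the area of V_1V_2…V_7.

116

Σ = (63) + (3) + (38) + (32) + (36) + (24) + (36) = 232
Area = |Σ|/2 = 116.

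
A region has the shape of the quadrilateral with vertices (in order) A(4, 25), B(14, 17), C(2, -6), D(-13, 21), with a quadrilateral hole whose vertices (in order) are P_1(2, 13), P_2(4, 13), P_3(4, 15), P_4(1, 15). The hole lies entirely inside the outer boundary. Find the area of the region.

417.5

Outer boundary:
Apply the shoelace formula: 2A = Σ (x_i·y_{i+1} − x_{i+1}·y_i), indices taken mod 4.
A→B: (4)(17) − (14)(25) = -282
B→C: (14)(-6) − (2)(17) = -118
C→D: (2)(21) − (-13)(-6) = -36
D→A: (-13)(25) − (4)(21) = -409
Σ = -845
Area = |Σ|/2 = 422.5.
Hole:
Apply Gauss's area formula: 2A = Σ (x_i·y_{i+1} − x_{i+1}·y_i), indices taken mod 4.
Cross-terms: -26, 8, 45, -17  ⇒  Σ = 10
Area = |Σ|/2 = 5.
Net area = 422.5 − 5 = 417.5.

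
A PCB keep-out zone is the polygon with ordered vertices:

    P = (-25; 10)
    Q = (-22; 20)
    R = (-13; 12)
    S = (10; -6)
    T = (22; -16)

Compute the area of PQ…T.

P→Q: (-25)(20) − (-22)(10) = -280
Q→R: (-22)(12) − (-13)(20) = -4
R→S: (-13)(-6) − (10)(12) = -42
S→T: (10)(-16) − (22)(-6) = -28
T→P: (22)(10) − (-25)(-16) = -180
Σ = -534
Area = |Σ|/2 = 267.

267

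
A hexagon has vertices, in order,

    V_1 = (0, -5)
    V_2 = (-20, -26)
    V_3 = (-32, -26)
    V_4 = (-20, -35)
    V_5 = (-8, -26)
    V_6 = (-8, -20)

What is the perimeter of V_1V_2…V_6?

94

|V_1V_2| = √((-20)² + (-21)²) = √841 = 29
|V_2V_3| = √((-12)² + (0)²) = √144 = 12
|V_3V_4| = √((12)² + (-9)²) = √225 = 15
|V_4V_5| = √((12)² + (9)²) = √225 = 15
|V_5V_6| = √((0)² + (6)²) = √36 = 6
|V_6V_1| = √((8)² + (15)²) = √289 = 17
Perimeter = 29 + 12 + 15 + 15 + 6 + 17 = 94.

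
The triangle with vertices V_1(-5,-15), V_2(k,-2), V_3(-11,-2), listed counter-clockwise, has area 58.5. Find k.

Write out the shoelace sum; only the two edges meeting at V_2 involve k:
2·Area = [((-5)·(-2) − k·(-15)) + (k·(-2) − (-11)·(-2))] + 155
       = 13·k + 143 = 117
⇒ k = -2.

-2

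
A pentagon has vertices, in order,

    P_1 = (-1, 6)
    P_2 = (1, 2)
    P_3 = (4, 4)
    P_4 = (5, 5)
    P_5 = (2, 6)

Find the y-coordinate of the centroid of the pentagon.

58/13

Apply Gauss's area formula. First the cross-terms c_i = x_i·y_{i+1} − x_{i+1}·y_i:
  -8, -4, 0, 20, 18  ⇒  2A = 26, A = 13.
Then Σ (y_i + y_{i+1})·c_i = 348, so ȳ = 348 / (6·13) = 58/13.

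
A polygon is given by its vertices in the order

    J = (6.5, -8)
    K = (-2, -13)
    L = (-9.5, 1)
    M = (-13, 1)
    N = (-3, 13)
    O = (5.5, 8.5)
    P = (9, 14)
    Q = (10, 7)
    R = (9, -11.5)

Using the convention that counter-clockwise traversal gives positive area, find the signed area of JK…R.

Apply Gauss's area formula: 2A = Σ (x_i·y_{i+1} − x_{i+1}·y_i), indices taken mod 9.
J→K: (6.5)(-13) − (-2)(-8) = -100.5
K→L: (-2)(1) − (-9.5)(-13) = -125.5
L→M: (-9.5)(1) − (-13)(1) = 3.5
M→N: (-13)(13) − (-3)(1) = -166
N→O: (-3)(8.5) − (5.5)(13) = -97
O→P: (5.5)(14) − (9)(8.5) = 0.5
P→Q: (9)(7) − (10)(14) = -77
Q→R: (10)(-11.5) − (9)(7) = -178
R→J: (9)(-8) − (6.5)(-11.5) = 2.75
Σ = -737.25
Signed area = Σ/2 = -368.625 (negative ⇒ clockwise traversal).

-368.625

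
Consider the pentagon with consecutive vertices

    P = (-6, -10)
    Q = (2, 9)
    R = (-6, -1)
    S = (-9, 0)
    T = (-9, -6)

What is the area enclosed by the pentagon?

58.5

Σ = (-34) + (52) + (-9) + (54) + (54) = 117
Area = |Σ|/2 = 58.5.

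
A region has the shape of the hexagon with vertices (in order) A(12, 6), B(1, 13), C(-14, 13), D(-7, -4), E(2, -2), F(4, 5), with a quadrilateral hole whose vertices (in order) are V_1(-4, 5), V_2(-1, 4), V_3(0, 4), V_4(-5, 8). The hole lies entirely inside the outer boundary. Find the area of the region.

Outer boundary:
Σ = (150) + (195) + (147) + (22) + (18) + (-36) = 496
Area = |Σ|/2 = 248.
Hole:
V_1→V_2: (-4)(4) − (-1)(5) = -11
V_2→V_3: (-1)(4) − (0)(4) = -4
V_3→V_4: (0)(8) − (-5)(4) = 20
V_4→V_1: (-5)(5) − (-4)(8) = 7
Σ = 12
Area = |Σ|/2 = 6.
Net area = 248 − 6 = 242.

242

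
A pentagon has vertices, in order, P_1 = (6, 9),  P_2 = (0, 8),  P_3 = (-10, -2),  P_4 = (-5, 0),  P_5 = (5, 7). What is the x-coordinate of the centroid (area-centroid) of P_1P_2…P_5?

-329/258

Apply the shoelace (surveyor's) formula. First the cross-terms c_i = x_i·y_{i+1} − x_{i+1}·y_i:
  48, 80, -10, -35, 3  ⇒  2A = 86, A = 43.
Then Σ (x_i + x_{i+1})·c_i = -329, so x̄ = -329 / (6·43) = -329/258.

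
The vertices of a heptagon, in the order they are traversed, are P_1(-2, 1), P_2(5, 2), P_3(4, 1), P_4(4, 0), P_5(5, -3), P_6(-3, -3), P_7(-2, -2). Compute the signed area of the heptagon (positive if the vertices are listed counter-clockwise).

-29

P_1→P_2: (-2)(2) − (5)(1) = -9
P_2→P_3: (5)(1) − (4)(2) = -3
P_3→P_4: (4)(0) − (4)(1) = -4
P_4→P_5: (4)(-3) − (5)(0) = -12
P_5→P_6: (5)(-3) − (-3)(-3) = -24
P_6→P_7: (-3)(-2) − (-2)(-3) = 0
P_7→P_1: (-2)(1) − (-2)(-2) = -6
Σ = -58
Signed area = Σ/2 = -29 (negative ⇒ clockwise traversal).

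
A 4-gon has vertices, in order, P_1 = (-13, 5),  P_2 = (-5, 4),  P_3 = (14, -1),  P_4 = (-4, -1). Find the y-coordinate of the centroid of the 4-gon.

164/129

Apply the shoelace (surveyor's) formula. First the cross-terms c_i = x_i·y_{i+1} − x_{i+1}·y_i:
  -27, -51, -18, -33  ⇒  2A = -129, A = -64.5.
Then Σ (y_i + y_{i+1})·c_i = -492, so ȳ = -492 / (6·(-64.5)) = 164/129.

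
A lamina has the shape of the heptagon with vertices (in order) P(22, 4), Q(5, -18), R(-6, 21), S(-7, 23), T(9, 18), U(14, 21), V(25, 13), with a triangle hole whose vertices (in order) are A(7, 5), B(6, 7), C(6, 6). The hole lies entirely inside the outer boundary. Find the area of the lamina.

667

Outer boundary:
Apply the shoelace formula: 2A = Σ (x_i·y_{i+1} − x_{i+1}·y_i), indices taken mod 7.
Σ = (-416) + (-3) + (9) + (-333) + (-63) + (-343) + (-186) = -1335
Area = |Σ|/2 = 667.5.
Hole:
A→B: (7)(7) − (6)(5) = 19
B→C: (6)(6) − (6)(7) = -6
C→A: (6)(5) − (7)(6) = -12
Σ = 1
Area = |Σ|/2 = 0.5.
Net area = 667.5 − 0.5 = 667.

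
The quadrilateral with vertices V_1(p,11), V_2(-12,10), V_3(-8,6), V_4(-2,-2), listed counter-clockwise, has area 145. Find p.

12

Write out the shoelace sum; only the two edges meeting at V_1 involve p:
2·Area = [((-2)·11 − p·(-2)) + (p·10 − (-12)·11)] + 36
       = 12·p + 146 = 290
⇒ p = 12.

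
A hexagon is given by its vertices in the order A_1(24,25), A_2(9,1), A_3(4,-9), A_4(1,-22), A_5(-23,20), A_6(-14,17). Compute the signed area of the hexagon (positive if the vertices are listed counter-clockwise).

-860

Cross-terms: -201, -85, -79, -486, -111, -758  ⇒  Σ = -1720
Signed area = Σ/2 = -860 (negative ⇒ clockwise traversal).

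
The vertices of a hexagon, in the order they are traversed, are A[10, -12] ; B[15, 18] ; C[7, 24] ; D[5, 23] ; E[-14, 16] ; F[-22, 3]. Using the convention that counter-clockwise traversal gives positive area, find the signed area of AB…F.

Apply the shoelace (surveyor's) formula: 2A = Σ (x_i·y_{i+1} − x_{i+1}·y_i), indices taken mod 6.
Σ = (360) + (234) + (41) + (402) + (310) + (234) = 1581
Signed area = Σ/2 = 790.5 (positive ⇒ counter-clockwise traversal).

790.5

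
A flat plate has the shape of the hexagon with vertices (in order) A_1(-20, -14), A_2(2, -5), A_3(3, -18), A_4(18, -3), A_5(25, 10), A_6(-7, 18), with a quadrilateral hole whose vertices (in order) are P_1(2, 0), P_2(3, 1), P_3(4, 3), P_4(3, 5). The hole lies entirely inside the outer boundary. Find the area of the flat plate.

823.5

Outer boundary:
Apply the shoelace (surveyor's) formula: 2A = Σ (x_i·y_{i+1} − x_{i+1}·y_i), indices taken mod 6.
Σ = (128) + (-21) + (315) + (255) + (520) + (458) = 1655
Area = |Σ|/2 = 827.5.
Hole:
Σ = (2) + (5) + (11) + (-10) = 8
Area = |Σ|/2 = 4.
Net area = 827.5 − 4 = 823.5.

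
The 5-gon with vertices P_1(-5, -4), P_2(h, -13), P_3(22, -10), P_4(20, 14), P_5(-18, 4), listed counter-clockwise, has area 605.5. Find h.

The doubled signed area Σ (x_i y_{i+1} − x_{i+1} y_i) is linear in h.
With h=0 it equals 1283; the coefficient of h is -6 (from the two edges through P_2).
So -6·h + 1283 = 2·605.5 = 1211 ⇒ h = 12.

12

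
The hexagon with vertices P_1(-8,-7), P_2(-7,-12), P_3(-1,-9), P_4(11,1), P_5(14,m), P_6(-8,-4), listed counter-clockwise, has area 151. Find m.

The doubled signed area Σ (x_i y_{i+1} − x_{i+1} y_i) is linear in m.
With m=0 it equals 150; the coefficient of m is 19 (from the two edges through P_5).
So 19·m + 150 = 2·151 = 302 ⇒ m = 8.

8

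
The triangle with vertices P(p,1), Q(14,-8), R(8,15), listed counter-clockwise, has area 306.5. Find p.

Write out the shoelace sum; only the two edges meeting at P involve p:
2·Area = [(8·1 − p·15) + (p·(-8) − 14·1)] + 274
       = -23·p + 268 = 613
⇒ p = -15.

-15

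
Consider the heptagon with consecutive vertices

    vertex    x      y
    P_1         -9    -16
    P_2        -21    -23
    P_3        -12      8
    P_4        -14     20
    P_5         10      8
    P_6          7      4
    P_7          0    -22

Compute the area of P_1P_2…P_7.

Cross-terms: -129, -444, -128, -312, -16, -154, -198  ⇒  Σ = -1381
Area = |Σ|/2 = 690.5.

690.5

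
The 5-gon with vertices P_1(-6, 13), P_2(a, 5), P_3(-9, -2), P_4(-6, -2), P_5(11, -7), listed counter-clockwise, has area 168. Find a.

The doubled signed area Σ (x_i y_{i+1} − x_{i+1} y_i) is linear in a.
With a=0 it equals 186; the coefficient of a is -15 (from the two edges through P_2).
So -15·a + 186 = 2·168 = 336 ⇒ a = -10.

-10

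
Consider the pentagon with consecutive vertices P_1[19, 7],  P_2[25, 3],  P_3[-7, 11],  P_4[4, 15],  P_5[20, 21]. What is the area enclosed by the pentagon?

Apply the shoelace formula: 2A = Σ (x_i·y_{i+1} − x_{i+1}·y_i), indices taken mod 5.
Cross-terms: -118, 296, -149, -216, -259  ⇒  Σ = -446
Area = |Σ|/2 = 223.

223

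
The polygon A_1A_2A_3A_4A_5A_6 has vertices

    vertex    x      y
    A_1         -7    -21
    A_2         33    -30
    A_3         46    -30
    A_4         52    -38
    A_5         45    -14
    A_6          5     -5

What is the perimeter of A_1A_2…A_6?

|A_1A_2| = √((40)² + (-9)²) = √1681 = 41
|A_2A_3| = √((13)² + (0)²) = √169 = 13
|A_3A_4| = √((6)² + (-8)²) = √100 = 10
|A_4A_5| = √((-7)² + (24)²) = √625 = 25
|A_5A_6| = √((-40)² + (9)²) = √1681 = 41
|A_6A_1| = √((-12)² + (-16)²) = √400 = 20
Perimeter = 41 + 13 + 10 + 25 + 41 + 20 = 150.

150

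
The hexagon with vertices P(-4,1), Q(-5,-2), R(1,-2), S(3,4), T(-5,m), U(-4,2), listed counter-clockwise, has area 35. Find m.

3

Write out the shoelace sum; only the two edges meeting at T involve m:
2·Area = [(3·m − (-5)·4) + ((-5)·2 − (-4)·m)] + 39
       = 7·m + 49 = 70
⇒ m = 3.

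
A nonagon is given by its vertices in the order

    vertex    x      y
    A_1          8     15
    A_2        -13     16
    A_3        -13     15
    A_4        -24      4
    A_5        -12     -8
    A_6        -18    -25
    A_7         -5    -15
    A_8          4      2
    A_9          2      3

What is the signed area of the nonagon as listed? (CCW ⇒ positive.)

624.5

A_1→A_2: (8)(16) − (-13)(15) = 323
A_2→A_3: (-13)(15) − (-13)(16) = 13
A_3→A_4: (-13)(4) − (-24)(15) = 308
A_4→A_5: (-24)(-8) − (-12)(4) = 240
A_5→A_6: (-12)(-25) − (-18)(-8) = 156
A_6→A_7: (-18)(-15) − (-5)(-25) = 145
A_7→A_8: (-5)(2) − (4)(-15) = 50
A_8→A_9: (4)(3) − (2)(2) = 8
A_9→A_1: (2)(15) − (8)(3) = 6
Σ = 1249
Signed area = Σ/2 = 624.5 (positive ⇒ counter-clockwise traversal).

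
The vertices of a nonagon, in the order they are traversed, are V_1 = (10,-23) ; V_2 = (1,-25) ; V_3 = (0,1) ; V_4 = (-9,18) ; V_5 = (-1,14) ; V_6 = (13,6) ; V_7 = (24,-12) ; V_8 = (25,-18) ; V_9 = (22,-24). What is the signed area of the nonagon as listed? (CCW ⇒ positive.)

Σ = (-227) + (1) + (9) + (-108) + (-188) + (-300) + (-132) + (-204) + (-266) = -1415
Signed area = Σ/2 = -707.5 (negative ⇒ clockwise traversal).

-707.5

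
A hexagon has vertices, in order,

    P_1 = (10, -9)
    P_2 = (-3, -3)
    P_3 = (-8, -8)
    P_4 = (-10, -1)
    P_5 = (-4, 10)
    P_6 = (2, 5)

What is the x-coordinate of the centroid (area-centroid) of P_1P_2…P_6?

Apply the shoelace formula. First the cross-terms c_i = x_i·y_{i+1} − x_{i+1}·y_i:
  -57, 0, -72, -104, -40, -68  ⇒  2A = -341, A = -170.5.
Then Σ (x_i + x_{i+1})·c_i = 1617, so x̄ = 1617 / (6·(-170.5)) = -49/31.

-49/31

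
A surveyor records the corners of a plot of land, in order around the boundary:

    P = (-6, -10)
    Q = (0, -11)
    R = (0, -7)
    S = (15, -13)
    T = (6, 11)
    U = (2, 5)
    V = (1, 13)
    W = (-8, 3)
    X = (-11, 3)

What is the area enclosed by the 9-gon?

343.5

Σ = (66) + (0) + (105) + (243) + (8) + (21) + (107) + (9) + (128) = 687
Area = |Σ|/2 = 343.5.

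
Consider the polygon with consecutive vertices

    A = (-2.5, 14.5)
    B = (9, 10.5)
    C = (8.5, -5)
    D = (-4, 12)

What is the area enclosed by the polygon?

Apply the surveyor's formula: 2A = Σ (x_i·y_{i+1} − x_{i+1}·y_i), indices taken mod 4.
Cross-terms: -156.75, -134.25, 82, -28  ⇒  Σ = -237
Area = |Σ|/2 = 118.5.

118.5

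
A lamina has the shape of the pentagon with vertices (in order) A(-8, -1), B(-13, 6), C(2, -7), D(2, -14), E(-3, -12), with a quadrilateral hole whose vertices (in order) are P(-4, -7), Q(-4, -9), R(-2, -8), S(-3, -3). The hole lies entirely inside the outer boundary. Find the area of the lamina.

71

Outer boundary:
Cross-terms: -61, 79, -14, -66, -93  ⇒  Σ = -155
Area = |Σ|/2 = 77.5.
Hole:
Apply the surveyor's formula: 2A = Σ (x_i·y_{i+1} − x_{i+1}·y_i), indices taken mod 4.
Σ = (8) + (14) + (-18) + (9) = 13
Area = |Σ|/2 = 6.5.
Net area = 77.5 − 6.5 = 71.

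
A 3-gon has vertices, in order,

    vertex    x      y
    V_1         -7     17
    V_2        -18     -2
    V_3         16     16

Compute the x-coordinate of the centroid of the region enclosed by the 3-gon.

Apply the shoelace formula. First the cross-terms c_i = x_i·y_{i+1} − x_{i+1}·y_i:
  320, -256, 384  ⇒  2A = 448, A = 224.
Then Σ (x_i + x_{i+1})·c_i = -4032, so x̄ = -4032 / (6·224) = -3.

-3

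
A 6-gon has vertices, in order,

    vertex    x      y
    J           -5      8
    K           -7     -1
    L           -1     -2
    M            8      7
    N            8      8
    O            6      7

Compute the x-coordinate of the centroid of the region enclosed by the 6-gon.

-75/91

Apply the shoelace formula. First the cross-terms c_i = x_i·y_{i+1} − x_{i+1}·y_i:
  61, 13, 9, 8, 8, 83  ⇒  2A = 182, A = 91.
Then Σ (x_i + x_{i+1})·c_i = -450, so x̄ = -450 / (6·91) = -75/91.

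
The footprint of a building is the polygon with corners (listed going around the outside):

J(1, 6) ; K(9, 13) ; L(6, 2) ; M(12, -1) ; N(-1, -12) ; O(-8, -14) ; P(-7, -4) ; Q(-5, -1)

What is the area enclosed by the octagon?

233

Σ = (-41) + (-60) + (-30) + (-145) + (-82) + (-66) + (-13) + (-29) = -466
Area = |Σ|/2 = 233.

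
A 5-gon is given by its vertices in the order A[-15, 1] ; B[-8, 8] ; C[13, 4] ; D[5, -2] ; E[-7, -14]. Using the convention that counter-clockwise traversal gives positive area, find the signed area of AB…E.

-297.5

Σ = (-112) + (-136) + (-46) + (-84) + (-217) = -595
Signed area = Σ/2 = -297.5 (negative ⇒ clockwise traversal).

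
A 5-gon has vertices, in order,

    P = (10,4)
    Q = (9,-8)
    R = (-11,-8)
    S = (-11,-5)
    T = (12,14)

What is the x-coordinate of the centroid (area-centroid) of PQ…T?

364/165

Apply the shoelace (surveyor's) formula. First the cross-terms c_i = x_i·y_{i+1} − x_{i+1}·y_i:
  -116, -160, -33, -94, -92  ⇒  2A = -495, A = -247.5.
Then Σ (x_i + x_{i+1})·c_i = -3276, so x̄ = -3276 / (6·(-247.5)) = 364/165.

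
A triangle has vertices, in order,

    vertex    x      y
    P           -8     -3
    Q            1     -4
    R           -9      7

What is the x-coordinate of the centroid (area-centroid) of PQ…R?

-16/3

Apply the surveyor's formula. First the cross-terms c_i = x_i·y_{i+1} − x_{i+1}·y_i:
  35, -29, 83  ⇒  2A = 89, A = 44.5.
Then Σ (x_i + x_{i+1})·c_i = -1424, so x̄ = -1424 / (6·44.5) = -16/3.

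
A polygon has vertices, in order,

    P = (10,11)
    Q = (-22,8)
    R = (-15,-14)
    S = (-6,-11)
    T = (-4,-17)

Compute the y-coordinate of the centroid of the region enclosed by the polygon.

-57/203

Apply the shoelace (surveyor's) formula. First the cross-terms c_i = x_i·y_{i+1} − x_{i+1}·y_i:
  322, 428, 81, 58, 126  ⇒  2A = 1015, A = 507.5.
Then Σ (y_i + y_{i+1})·c_i = -855, so ȳ = -855 / (6·507.5) = -57/203.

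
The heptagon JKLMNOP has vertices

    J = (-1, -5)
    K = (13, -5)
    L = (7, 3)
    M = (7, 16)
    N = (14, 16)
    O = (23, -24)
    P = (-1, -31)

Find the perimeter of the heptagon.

|JK| = √((14)² + (0)²) = √196 = 14
|KL| = √((-6)² + (8)²) = √100 = 10
|LM| = √((0)² + (13)²) = √169 = 13
|MN| = √((7)² + (0)²) = √49 = 7
|NO| = √((9)² + (-40)²) = √1681 = 41
|OP| = √((-24)² + (-7)²) = √625 = 25
|PJ| = √((0)² + (26)²) = √676 = 26
Perimeter = 14 + 10 + 13 + 7 + 41 + 25 + 26 = 136.

136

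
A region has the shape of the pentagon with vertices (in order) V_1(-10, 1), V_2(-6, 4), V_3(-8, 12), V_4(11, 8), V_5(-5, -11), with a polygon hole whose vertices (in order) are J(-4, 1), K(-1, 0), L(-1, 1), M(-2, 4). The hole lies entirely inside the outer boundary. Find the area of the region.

227

Outer boundary:
Cross-terms: -34, -40, -196, -81, -115  ⇒  Σ = -466
Area = |Σ|/2 = 233.
Hole:
Apply the surveyor's formula: 2A = Σ (x_i·y_{i+1} − x_{i+1}·y_i), indices taken mod 4.
Σ = (1) + (-1) + (-2) + (14) = 12
Area = |Σ|/2 = 6.
Net area = 233 − 6 = 227.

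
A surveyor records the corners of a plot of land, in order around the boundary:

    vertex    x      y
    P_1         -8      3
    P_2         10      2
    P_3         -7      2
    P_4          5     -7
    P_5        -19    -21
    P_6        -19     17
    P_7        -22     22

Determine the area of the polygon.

433.5

Σ = (-46) + (34) + (39) + (-238) + (-722) + (-44) + (110) = -867
Area = |Σ|/2 = 433.5.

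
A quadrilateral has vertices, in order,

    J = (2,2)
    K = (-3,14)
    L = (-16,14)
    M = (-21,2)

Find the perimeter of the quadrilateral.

62

|JK| = √((-5)² + (12)²) = √169 = 13
|KL| = √((-13)² + (0)²) = √169 = 13
|LM| = √((-5)² + (-12)²) = √169 = 13
|MJ| = √((23)² + (0)²) = √529 = 23
Perimeter = 13 + 13 + 13 + 23 = 62.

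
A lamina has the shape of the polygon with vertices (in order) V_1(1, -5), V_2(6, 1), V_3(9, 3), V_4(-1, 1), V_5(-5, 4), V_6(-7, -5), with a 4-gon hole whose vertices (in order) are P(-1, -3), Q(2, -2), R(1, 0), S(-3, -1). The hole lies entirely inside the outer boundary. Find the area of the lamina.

64.5

Outer boundary:
Σ = (31) + (9) + (12) + (1) + (53) + (40) = 146
Area = |Σ|/2 = 73.
Hole:
Cross-terms: 8, 2, -1, 8  ⇒  Σ = 17
Area = |Σ|/2 = 8.5.
Net area = 73 − 8.5 = 64.5.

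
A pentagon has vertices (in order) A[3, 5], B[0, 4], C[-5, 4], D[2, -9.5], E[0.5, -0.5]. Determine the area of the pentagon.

Σ = (12) + (20) + (39.5) + (3.75) + (4) = 79.25
Area = |Σ|/2 = 39.625.

39.625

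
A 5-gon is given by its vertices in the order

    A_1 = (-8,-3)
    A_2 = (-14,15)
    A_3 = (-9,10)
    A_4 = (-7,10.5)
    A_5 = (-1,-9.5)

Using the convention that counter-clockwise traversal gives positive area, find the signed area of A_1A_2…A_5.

-93.75

Apply the shoelace (surveyor's) formula: 2A = Σ (x_i·y_{i+1} − x_{i+1}·y_i), indices taken mod 5.
Σ = (-162) + (-5) + (-24.5) + (77) + (-73) = -187.5
Signed area = Σ/2 = -93.75 (negative ⇒ clockwise traversal).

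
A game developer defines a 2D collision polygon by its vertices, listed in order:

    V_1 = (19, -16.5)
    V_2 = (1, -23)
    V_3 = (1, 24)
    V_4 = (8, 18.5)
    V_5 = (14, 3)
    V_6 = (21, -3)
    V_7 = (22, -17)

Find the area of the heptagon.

Apply the surveyor's formula: 2A = Σ (x_i·y_{i+1} − x_{i+1}·y_i), indices taken mod 7.
Σ = (-420.5) + (47) + (-173.5) + (-235) + (-105) + (-291) + (-40) = -1218
Area = |Σ|/2 = 609.

609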